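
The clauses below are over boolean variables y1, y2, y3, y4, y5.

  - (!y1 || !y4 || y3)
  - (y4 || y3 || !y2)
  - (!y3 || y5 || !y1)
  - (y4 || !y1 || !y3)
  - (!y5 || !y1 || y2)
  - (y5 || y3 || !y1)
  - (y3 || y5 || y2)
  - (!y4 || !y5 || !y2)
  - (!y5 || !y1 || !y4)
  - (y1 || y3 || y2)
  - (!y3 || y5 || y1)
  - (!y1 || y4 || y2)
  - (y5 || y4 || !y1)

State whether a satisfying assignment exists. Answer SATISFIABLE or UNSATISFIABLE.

Set y1 = False and propagate.
For the remaining variables, y2 = True, y3 = True, y4 = False, y5 = True works.
So y1 = F, y2 = T, y3 = T, y4 = F, y5 = T is a satisfying assignment.

SATISFIABLE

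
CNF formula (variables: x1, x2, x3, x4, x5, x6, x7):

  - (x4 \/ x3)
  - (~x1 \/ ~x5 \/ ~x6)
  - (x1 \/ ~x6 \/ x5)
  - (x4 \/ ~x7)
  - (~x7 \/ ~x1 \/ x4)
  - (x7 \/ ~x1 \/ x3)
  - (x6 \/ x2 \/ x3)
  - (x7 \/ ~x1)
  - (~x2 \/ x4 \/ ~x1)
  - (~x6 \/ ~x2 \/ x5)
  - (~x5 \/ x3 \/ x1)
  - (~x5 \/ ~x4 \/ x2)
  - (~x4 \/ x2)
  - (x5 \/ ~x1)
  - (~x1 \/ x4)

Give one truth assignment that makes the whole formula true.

x1=0, x2=1, x3=1, x4=1, x5=1, x6=0, x7=0

x3 occurs only positively in the remaining clauses — set x3 = True.
Try x1 = False.
Set x2 = True and propagate.
Branch on x4: take x4 = True.
The remaining clauses are satisfied by x5 = True, x6 = False, x7 = False.
Every clause has at least one true literal under this assignment.
Check each clause:
  1. (x4 \/ x3) — x3 is true.
  2. (~x5 \/ ~x1 \/ ~x6) — ~x6 is true.
  3. (~x6 \/ x1 \/ x5) — ~x6 is true.
  4. (~x7 \/ x4) — ~x7 is true.
  5. (x4 \/ ~x7 \/ ~x1) — ~x7 is true.
  6. (~x1 \/ x3 \/ x7) — x3 is true.
  7. (x2 \/ x6 \/ x3) — x2 is true.
  8. (x7 \/ ~x1) — ~x1 is true.
  9. (~x2 \/ x4 \/ ~x1) — x4 is true.
  10. (~x2 \/ ~x6 \/ x5) — ~x6 is true.
  11. (x3 \/ ~x5 \/ x1) — x3 is true.
  12. (~x5 \/ ~x4 \/ x2) — x2 is true.
  13. (~x4 \/ x2) — x2 is true.
  14. (x5 \/ ~x1) — x5 is true.
  15. (~x1 \/ x4) — x4 is true.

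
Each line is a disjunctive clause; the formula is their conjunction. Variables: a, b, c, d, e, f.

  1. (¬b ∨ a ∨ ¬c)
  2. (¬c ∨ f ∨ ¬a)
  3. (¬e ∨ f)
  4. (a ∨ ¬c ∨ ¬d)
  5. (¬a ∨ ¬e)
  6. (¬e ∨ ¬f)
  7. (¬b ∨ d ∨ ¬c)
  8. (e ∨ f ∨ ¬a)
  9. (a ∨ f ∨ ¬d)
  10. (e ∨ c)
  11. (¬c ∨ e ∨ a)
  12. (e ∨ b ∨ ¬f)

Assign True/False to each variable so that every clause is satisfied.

a = T, b = T, c = T, d = T, e = F, f = T

Check each clause:
  1. (a ∨ ¬b ∨ ¬c) — a is true.
  2. (f ∨ ¬c ∨ ¬a) — f is true.
  3. (f ∨ ¬e) — ¬e is true.
  4. (¬d ∨ a ∨ ¬c) — a is true.
  5. (¬e ∨ ¬a) — ¬e is true.
  6. (¬e ∨ ¬f) — ¬e is true.
  7. (¬c ∨ ¬b ∨ d) — d is true.
  8. (f ∨ ¬a ∨ e) — f is true.
  9. (¬d ∨ f ∨ a) — a is true.
  10. (c ∨ e) — c is true.
  11. (a ∨ ¬c ∨ e) — a is true.
  12. (¬f ∨ b ∨ e) — b is true.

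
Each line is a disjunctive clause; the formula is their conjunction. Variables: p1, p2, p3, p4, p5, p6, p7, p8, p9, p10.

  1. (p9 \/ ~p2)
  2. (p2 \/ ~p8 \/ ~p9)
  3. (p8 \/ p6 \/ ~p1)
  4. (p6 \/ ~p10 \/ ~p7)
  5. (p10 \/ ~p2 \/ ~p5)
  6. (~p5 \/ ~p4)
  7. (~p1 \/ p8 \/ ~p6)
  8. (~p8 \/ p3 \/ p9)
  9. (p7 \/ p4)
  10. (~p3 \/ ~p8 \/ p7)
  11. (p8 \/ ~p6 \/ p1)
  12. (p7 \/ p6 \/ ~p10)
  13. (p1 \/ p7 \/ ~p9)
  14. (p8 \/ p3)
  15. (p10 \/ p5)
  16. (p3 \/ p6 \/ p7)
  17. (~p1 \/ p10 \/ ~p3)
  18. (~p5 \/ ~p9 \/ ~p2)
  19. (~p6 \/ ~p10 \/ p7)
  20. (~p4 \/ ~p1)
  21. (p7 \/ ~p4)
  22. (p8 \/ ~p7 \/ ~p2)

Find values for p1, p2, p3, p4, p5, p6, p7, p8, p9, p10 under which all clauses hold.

p1=False  p2=False  p3=True  p4=False  p5=True  p6=False  p7=True  p8=False  p9=True  p10=False

Check each clause:
  1. (~p2 \/ p9) — p9 is true.
  2. (~p8 \/ p2 \/ ~p9) — ~p8 is true.
  3. (p8 \/ ~p1 \/ p6) — ~p1 is true.
  4. (~p10 \/ ~p7 \/ p6) — ~p10 is true.
  5. (~p2 \/ ~p5 \/ p10) — ~p2 is true.
  6. (~p5 \/ ~p4) — ~p4 is true.
  7. (~p6 \/ p8 \/ ~p1) — ~p6 is true.
  8. (p3 \/ ~p8 \/ p9) — ~p8 is true.
  9. (p4 \/ p7) — p7 is true.
  10. (~p8 \/ ~p3 \/ p7) — ~p8 is true.
  11. (p8 \/ ~p6 \/ p1) — ~p6 is true.
  12. (~p10 \/ p6 \/ p7) — ~p10 is true.
  13. (p1 \/ ~p9 \/ p7) — p7 is true.
  14. (p3 \/ p8) — p3 is true.
  15. (p5 \/ p10) — p5 is true.
  16. (p7 \/ p3 \/ p6) — p3 is true.
  17. (~p3 \/ ~p1 \/ p10) — ~p1 is true.
  18. (~p9 \/ ~p5 \/ ~p2) — ~p2 is true.
  19. (~p6 \/ p7 \/ ~p10) — ~p6 is true.
  20. (~p1 \/ ~p4) — ~p4 is true.
  21. (~p4 \/ p7) — ~p4 is true.
  22. (~p2 \/ p8 \/ ~p7) — ~p2 is true.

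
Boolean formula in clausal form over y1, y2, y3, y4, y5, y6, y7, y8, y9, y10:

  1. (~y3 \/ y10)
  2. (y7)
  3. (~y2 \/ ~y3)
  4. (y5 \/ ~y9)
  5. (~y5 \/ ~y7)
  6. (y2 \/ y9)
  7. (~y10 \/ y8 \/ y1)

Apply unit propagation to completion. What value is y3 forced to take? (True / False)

False

Unit clause (y7) sets y7 = True.
(~y7 \/ ~y5) with y7 = True leaves only ~y5, so y5 = False.
In (y5 \/ ~y9), y5 is now false; ~y9 must hold, so y9 = False.
From (y9 \/ y2) and y9 = False: y2 = True.
In (~y2 \/ ~y3), ~y2 is now false; ~y3 must hold, so y3 = False.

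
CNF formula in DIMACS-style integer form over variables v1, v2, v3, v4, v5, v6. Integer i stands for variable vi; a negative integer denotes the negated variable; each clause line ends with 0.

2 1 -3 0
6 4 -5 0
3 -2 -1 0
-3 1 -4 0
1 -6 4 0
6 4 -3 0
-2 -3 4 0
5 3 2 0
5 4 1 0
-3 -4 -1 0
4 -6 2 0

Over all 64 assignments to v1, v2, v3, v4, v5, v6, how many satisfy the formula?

8

The models are:
  v1=0 v2=0 v3=0 v4=1 v5=1 v6=0
  v1=0 v2=0 v3=0 v4=1 v5=1 v6=1
  v1=0 v2=1 v3=0 v4=1 v5=0 v6=0
  v1=0 v2=1 v3=0 v4=1 v5=0 v6=1
  v1=0 v2=1 v3=0 v4=1 v5=1 v6=0
  v1=0 v2=1 v3=0 v4=1 v5=1 v6=1
  v1=1 v2=0 v3=0 v4=1 v5=1 v6=0
  v1=1 v2=0 v3=0 v4=1 v5=1 v6=1
That's 8 in total.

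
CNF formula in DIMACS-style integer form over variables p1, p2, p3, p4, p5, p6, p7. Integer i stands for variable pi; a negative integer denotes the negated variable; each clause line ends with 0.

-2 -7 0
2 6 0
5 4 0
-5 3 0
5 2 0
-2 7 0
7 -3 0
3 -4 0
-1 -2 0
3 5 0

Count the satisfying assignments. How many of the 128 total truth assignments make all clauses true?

4

The models are:
  p1=F p2=F p3=T p4=F p5=T p6=T p7=T
  p1=F p2=F p3=T p4=T p5=T p6=T p7=T
  p1=T p2=F p3=T p4=F p5=T p6=T p7=T
  p1=T p2=F p3=T p4=T p5=T p6=T p7=T
That's 4 in total.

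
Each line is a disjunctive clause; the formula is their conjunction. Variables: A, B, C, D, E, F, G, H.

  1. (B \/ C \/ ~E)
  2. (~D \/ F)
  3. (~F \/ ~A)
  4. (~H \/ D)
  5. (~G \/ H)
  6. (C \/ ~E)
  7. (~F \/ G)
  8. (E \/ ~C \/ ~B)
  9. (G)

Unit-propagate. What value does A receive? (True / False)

False

(G) is a unit clause: G = True.
From (~G \/ H) and G = True: H = True.
In (~H \/ D), ~H is now false; D must hold, so D = True.
(F \/ ~D) with D = True leaves only F, so F = True.
(~F \/ ~A): since F = True, the clause reduces to (~A). A = False.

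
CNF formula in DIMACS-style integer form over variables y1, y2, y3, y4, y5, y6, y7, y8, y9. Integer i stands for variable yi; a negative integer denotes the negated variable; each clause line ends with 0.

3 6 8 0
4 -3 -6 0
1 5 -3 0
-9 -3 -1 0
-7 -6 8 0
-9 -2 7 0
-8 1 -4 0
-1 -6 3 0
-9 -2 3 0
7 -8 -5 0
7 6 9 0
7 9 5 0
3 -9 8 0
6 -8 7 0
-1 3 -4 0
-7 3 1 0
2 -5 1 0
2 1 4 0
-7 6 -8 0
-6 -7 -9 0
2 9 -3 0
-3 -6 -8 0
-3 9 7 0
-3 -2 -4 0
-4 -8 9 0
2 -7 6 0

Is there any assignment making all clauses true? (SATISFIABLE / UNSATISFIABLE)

SATISFIABLE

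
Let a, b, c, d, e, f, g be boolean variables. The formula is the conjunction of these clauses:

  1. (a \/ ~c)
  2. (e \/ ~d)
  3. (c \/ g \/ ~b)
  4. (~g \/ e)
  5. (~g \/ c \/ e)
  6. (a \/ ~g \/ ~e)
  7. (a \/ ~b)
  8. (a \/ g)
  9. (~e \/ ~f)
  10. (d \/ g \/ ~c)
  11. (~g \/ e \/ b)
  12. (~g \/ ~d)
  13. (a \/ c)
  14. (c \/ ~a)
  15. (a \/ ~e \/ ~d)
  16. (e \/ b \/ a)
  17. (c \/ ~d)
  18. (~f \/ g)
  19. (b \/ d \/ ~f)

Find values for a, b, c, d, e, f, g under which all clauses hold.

a=1, b=1, c=1, d=0, e=1, f=0, g=1

Pure literal: f appears only negated; assign f = False.
Set a = True and propagate.
  then c is forced to True.
Try b = True.
Set d = False and propagate.
  then g is forced to True.
  then e is forced to True.
Check each clause:
  1. (~c \/ a) — a is true.
  2. (e \/ ~d) — ~d is true.
  3. (g \/ c \/ ~b) — c is true.
  4. (e \/ ~g) — e is true.
  5. (~g \/ e \/ c) — c is true.
  6. (~g \/ ~e \/ a) — a is true.
  7. (~b \/ a) — a is true.
  8. (g \/ a) — a is true.
  9. (~f \/ ~e) — ~f is true.
  10. (d \/ g \/ ~c) — g is true.
  11. (b \/ ~g \/ e) — b is true.
  12. (~d \/ ~g) — ~d is true.
  13. (a \/ c) — a is true.
  14. (c \/ ~a) — c is true.
  15. (~e \/ ~d \/ a) — a is true.
  16. (e \/ a \/ b) — a is true.
  17. (~d \/ c) — c is true.
  18. (~f \/ g) — ~f is true.
  19. (~f \/ d \/ b) — b is true.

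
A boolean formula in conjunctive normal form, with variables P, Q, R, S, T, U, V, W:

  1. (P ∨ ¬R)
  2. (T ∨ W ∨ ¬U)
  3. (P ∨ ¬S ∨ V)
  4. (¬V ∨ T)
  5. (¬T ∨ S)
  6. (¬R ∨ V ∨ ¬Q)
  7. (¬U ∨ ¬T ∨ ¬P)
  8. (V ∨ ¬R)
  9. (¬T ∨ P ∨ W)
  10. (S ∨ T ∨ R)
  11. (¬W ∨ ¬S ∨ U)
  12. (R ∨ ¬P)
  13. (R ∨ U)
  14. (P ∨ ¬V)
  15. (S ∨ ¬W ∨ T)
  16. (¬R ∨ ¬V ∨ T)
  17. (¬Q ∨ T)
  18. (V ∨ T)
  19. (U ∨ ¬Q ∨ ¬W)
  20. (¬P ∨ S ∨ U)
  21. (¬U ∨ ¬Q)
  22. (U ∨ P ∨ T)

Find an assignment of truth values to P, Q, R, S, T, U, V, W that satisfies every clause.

Branch on P: take P = True.
  then R is forced to True.
  then V is forced to True.
  then T is forced to True.
  then S is forced to True.
  then U is forced to False.
  then W is forced to False.
Q is now unconstrained; take Q = True.
Check each clause:
  1. (P ∨ ¬R) — P is true.
  2. (W ∨ ¬U ∨ T) — ¬U is true.
  3. (¬S ∨ V ∨ P) — P is true.
  4. (¬V ∨ T) — T is true.
  5. (S ∨ ¬T) — S is true.
  6. (¬R ∨ V ∨ ¬Q) — V is true.
  7. (¬T ∨ ¬U ∨ ¬P) — ¬U is true.
  8. (V ∨ ¬R) — V is true.
  9. (P ∨ W ∨ ¬T) — P is true.
  10. (T ∨ S ∨ R) — R is true.
  11. (U ∨ ¬W ∨ ¬S) — ¬W is true.
  12. (R ∨ ¬P) — R is true.
  13. (U ∨ R) — R is true.
  14. (P ∨ ¬V) — P is true.
  15. (S ∨ T ∨ ¬W) — ¬W is true.
  16. (¬V ∨ T ∨ ¬R) — T is true.
  17. (¬Q ∨ T) — T is true.
  18. (T ∨ V) — T is true.
  19. (¬W ∨ U ∨ ¬Q) — ¬W is true.
  20. (S ∨ U ∨ ¬P) — S is true.
  21. (¬U ∨ ¬Q) — ¬U is true.
  22. (T ∨ P ∨ U) — P is true.

P=True, Q=True, R=True, S=True, T=True, U=False, V=True, W=False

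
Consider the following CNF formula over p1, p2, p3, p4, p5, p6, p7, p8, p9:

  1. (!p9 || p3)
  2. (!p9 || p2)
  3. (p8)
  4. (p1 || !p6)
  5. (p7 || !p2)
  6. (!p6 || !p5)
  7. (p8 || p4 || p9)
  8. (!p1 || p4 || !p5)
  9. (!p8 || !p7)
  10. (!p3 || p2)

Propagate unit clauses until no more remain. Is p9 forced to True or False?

(p8) stands alone — p8 = True.
In (!p7 || !p8), !p8 is now false; !p7 must hold, so p7 = False.
(!p2 || p7): since p7 = False, the clause reduces to (!p2). p2 = False.
(p2 || !p9): since p2 = False, the clause reduces to (!p9). p9 = False.

False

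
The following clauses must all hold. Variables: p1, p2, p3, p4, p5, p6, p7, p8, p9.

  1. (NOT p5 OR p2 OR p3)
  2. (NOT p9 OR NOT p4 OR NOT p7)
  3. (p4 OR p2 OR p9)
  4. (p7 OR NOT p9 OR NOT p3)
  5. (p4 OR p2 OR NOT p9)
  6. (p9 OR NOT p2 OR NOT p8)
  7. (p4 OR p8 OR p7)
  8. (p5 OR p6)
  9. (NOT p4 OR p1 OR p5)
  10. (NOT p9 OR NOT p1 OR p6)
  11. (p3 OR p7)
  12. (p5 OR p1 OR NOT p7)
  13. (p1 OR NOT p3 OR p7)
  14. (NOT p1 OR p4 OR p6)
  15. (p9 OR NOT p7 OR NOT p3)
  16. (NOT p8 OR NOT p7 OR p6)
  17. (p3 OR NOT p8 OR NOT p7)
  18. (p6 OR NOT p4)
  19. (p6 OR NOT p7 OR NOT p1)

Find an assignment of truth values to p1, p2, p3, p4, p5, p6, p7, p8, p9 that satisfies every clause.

p6 occurs only positively in the remaining clauses — set p6 = True.
Set p1 = True and propagate.
The remaining clauses are satisfied by p2 = False, p3 = True, p4 = True, p5 = False, p7 = False, p8 = False, p9 = False.

p1=True, p2=False, p3=True, p4=True, p5=False, p6=True, p7=False, p8=False, p9=False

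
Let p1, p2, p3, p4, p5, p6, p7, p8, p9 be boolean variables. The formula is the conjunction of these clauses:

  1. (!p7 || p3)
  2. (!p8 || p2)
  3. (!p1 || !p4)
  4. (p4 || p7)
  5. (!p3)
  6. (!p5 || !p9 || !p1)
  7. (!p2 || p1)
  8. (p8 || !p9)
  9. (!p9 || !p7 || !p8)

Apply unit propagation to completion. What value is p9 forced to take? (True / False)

False

Unit clause (!p3) sets p3 = False.
In (p3 || !p7), p3 is now false; !p7 must hold, so p7 = False.
From (p7 || p4) and p7 = False: p4 = True.
(!p1 || !p4) with p4 = True leaves only !p1, so p1 = False.
In (!p2 || p1), p1 is now false; !p2 must hold, so p2 = False.
In (!p8 || p2), p2 is now false; !p8 must hold, so p8 = False.
In (p8 || !p9), p8 is now false; !p9 must hold, so p9 = False.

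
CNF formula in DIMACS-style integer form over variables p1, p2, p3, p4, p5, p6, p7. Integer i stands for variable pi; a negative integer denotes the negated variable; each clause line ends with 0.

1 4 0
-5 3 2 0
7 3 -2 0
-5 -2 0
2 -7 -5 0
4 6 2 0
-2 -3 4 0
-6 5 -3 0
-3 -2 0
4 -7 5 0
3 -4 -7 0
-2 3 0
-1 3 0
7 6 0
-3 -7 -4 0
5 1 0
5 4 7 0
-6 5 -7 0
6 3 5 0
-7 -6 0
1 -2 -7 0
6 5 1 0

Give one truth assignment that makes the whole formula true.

Set p1 = True and propagate.
  then p3 is forced to True.
  then p2 is forced to False.
Set p4 = True and propagate.
  then p7 is forced to False.
  then p6 is forced to True.
  then p5 is forced to True.
Every clause has at least one true literal under this assignment.

p1=True  p2=False  p3=True  p4=True  p5=True  p6=True  p7=False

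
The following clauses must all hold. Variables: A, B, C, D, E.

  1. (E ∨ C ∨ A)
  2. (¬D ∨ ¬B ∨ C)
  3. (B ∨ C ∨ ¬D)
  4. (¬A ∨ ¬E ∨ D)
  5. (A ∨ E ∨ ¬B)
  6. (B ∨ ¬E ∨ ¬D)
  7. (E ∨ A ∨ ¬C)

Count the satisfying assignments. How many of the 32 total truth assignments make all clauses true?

12

Split on E, then A.
  E=T, A=T: remaining (B,C,D) ∈ {(T,T,T)} — 1.
  E=T, A=F: 5 of the 8 assignments to (B,C,D) work.
  E=F, A=T: B free; 3 ways for (C,D) × 2^1 = 6.
  E=F, A=F: a clause becomes empty — 0.
Total: 1 + 5 + 6 + 0 = 12.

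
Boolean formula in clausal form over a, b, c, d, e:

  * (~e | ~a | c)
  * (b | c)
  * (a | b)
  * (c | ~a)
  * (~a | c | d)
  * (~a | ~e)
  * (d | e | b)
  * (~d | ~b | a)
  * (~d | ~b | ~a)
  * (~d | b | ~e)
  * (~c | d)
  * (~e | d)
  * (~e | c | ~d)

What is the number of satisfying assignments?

Satisfying assignments:
  a=0 b=1 c=0 d=0 e=0
  a=1 b=0 c=1 d=1 e=0
Count: 2.

2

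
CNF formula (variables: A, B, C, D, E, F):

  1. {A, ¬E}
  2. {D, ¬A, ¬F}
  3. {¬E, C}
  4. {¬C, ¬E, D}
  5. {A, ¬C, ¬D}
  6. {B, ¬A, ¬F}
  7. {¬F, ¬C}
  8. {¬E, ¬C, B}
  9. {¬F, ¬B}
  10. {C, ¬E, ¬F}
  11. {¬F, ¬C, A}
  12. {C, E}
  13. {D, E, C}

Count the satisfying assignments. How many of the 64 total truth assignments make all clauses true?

The models are:
  A=0 B=0 C=1 D=0 E=0 F=0
  A=0 B=1 C=1 D=0 E=0 F=0
  A=1 B=0 C=1 D=0 E=0 F=0
  A=1 B=0 C=1 D=1 E=0 F=0
  A=1 B=1 C=1 D=0 E=0 F=0
  A=1 B=1 C=1 D=1 E=0 F=0
  A=1 B=1 C=1 D=1 E=1 F=0
Count: 7.

7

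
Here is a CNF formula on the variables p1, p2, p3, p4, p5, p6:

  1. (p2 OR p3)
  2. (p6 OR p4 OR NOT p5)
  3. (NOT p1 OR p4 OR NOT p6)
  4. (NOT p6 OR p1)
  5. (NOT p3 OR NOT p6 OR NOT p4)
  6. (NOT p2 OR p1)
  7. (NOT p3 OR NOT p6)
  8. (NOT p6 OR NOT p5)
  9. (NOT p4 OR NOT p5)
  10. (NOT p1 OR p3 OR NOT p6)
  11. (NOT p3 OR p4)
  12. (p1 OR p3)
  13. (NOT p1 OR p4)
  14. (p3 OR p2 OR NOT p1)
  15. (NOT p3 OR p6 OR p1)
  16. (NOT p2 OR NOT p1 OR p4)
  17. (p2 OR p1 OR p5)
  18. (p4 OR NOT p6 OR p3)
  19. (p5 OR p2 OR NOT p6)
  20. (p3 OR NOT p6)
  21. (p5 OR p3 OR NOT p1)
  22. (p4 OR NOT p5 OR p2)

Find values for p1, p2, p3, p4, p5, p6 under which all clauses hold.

p1=1, p2=1, p3=1, p4=1, p5=0, p6=0

Set p1 = True and propagate.
  then p4 is forced to True.
  then p5 is forced to False.
  then p3 is forced to True.
  then p6 is forced to False.
p2 is now unconstrained; take p2 = True.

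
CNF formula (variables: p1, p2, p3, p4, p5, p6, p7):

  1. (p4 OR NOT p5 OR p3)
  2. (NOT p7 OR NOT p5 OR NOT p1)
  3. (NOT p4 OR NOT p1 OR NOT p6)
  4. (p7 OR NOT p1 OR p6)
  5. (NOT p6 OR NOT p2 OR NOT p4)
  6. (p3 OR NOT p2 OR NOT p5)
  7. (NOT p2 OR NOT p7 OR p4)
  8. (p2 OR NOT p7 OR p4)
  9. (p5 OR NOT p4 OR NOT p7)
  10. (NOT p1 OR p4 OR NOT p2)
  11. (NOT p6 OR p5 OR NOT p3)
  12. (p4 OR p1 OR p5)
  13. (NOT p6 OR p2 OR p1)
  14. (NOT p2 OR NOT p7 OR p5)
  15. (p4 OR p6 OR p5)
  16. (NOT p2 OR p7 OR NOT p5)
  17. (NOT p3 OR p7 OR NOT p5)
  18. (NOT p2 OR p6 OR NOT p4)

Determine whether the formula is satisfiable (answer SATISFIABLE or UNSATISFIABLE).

Set p1 = False and propagate.
The remaining clauses are satisfied by p2 = False, p3 = False, p4 = True, p5 = True, p6 = False, p7 = False.
So p1=False, p2=False, p3=False, p4=True, p5=True, p6=False, p7=False is a satisfying assignment.

SATISFIABLE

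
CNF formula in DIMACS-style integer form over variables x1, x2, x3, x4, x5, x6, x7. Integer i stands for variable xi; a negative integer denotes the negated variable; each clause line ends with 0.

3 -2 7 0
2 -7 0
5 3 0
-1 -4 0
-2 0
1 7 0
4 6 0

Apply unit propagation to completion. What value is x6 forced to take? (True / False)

Unit clause (¬x2) sets x2 = False.
(x2 ∨ ¬x7) with x2 = False leaves only ¬x7, so x7 = False.
(x7 ∨ x1): since x7 = False, the clause reduces to (x1). x1 = True.
(¬x1 ∨ ¬x4) with x1 = True leaves only ¬x4, so x4 = False.
In (x6 ∨ x4), x4 is now false; x6 must hold, so x6 = True.

True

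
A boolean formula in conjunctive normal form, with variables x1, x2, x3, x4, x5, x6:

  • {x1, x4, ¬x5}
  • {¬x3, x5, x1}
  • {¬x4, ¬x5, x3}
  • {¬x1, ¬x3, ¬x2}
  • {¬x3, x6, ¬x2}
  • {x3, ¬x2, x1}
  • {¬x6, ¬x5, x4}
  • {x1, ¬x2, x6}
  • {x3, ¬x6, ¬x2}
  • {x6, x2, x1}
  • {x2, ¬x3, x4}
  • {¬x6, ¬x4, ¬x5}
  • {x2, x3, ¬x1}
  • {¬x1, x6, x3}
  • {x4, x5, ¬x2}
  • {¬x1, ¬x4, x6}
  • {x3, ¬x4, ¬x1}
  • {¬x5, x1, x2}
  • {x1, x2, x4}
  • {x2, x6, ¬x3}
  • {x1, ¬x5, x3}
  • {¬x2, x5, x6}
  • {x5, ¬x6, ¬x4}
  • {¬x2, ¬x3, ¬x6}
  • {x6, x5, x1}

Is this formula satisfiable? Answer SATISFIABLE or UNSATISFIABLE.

x1 = True:
  x3 = True:
    propagation gives x2=False, x4=True, x6=True, x5=False; an empty clause results — contradiction.
  x3 = False:
    propagation gives x2=True, x6=False; an empty clause results — contradiction.
x1 = False:
  x2 = True:
    propagation gives x3=True, x5=True, x4=True, x6=True; an empty clause results — contradiction.
  x2 = False:
    propagation gives x6=True, x5=False, x3=False, x4=True; an empty clause results — contradiction.
Every branch closes, so no satisfying assignment exists.

UNSATISFIABLE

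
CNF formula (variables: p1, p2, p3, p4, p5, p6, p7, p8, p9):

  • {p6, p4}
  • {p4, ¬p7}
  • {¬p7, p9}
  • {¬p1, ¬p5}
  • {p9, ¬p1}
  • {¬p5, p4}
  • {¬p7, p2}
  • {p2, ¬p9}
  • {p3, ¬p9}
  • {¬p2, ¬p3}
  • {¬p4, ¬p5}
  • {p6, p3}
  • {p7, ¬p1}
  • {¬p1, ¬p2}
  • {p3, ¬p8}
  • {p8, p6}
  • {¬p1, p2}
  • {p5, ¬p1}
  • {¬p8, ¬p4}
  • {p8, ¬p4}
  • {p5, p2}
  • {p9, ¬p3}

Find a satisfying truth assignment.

p1=0, p2=1, p3=0, p4=0, p5=0, p6=1, p7=0, p8=0, p9=0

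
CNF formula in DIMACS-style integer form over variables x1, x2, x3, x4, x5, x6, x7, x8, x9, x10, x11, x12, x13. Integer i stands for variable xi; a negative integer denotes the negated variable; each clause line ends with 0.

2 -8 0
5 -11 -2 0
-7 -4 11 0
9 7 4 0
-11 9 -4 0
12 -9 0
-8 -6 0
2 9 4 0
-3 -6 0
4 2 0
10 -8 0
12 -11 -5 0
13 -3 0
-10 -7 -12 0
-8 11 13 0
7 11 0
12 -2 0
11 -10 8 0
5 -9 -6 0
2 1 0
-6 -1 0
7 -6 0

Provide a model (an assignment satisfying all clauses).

x1=1, x2=1, x3=1, x4=0, x5=1, x6=0, x7=1, x8=0, x9=1, x10=0, x11=0, x12=1, x13=1

Check each clause:
  1. (~x8 | x2) — ~x8 is true.
  2. (~x2 | x5 | ~x11) — x5 is true.
  3. (x11 | ~x4 | ~x7) — ~x4 is true.
  4. (x9 | x4 | x7) — x9 is true.
  5. (~x4 | ~x11 | x9) — x9 is true.
  6. (~x9 | x12) — x12 is true.
  7. (~x6 | ~x8) — ~x8 is true.
  8. (x2 | x4 | x9) — x9 is true.
  9. (~x3 | ~x6) — ~x6 is true.
  10. (x2 | x4) — x2 is true.
  11. (x10 | ~x8) — ~x8 is true.
  12. (x12 | ~x5 | ~x11) — x12 is true.
  13. (~x3 | x13) — x13 is true.
  14. (~x7 | ~x10 | ~x12) — ~x10 is true.
  15. (x11 | x13 | ~x8) — ~x8 is true.
  16. (x11 | x7) — x7 is true.
  17. (x12 | ~x2) — x12 is true.
  18. (~x10 | x11 | x8) — ~x10 is true.
  19. (~x6 | x5 | ~x9) — ~x6 is true.
  20. (x2 | x1) — x1 is true.
  21. (~x6 | ~x1) — ~x6 is true.
  22. (x7 | ~x6) — ~x6 is true.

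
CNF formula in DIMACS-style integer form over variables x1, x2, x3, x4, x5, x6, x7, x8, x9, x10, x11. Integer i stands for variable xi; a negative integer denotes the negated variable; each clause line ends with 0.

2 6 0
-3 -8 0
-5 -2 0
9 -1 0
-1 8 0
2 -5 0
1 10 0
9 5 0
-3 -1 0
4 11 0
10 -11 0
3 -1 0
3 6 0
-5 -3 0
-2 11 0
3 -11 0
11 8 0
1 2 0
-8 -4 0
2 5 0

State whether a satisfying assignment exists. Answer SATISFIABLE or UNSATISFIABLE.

SATISFIABLE

x6 occurs only positively in the remaining clauses — set x6 = True.
Pure literal: x9 appears only positively; assign x9 = True.
Branch on x1: take x1 = False.
  then x10 is forced to True.
  then x2 is forced to True.
  then x5 is forced to False.
  then x11 is forced to True.
  then x3 is forced to True.
  then x8 is forced to False.
x4, x7 are now unconstrained; take x4 = True, x7 = True.
So x1=F, x2=T, x3=T, x4=T, x5=F, x6=T, x7=T, x8=F, x9=T, x10=T, x11=T is a satisfying assignment.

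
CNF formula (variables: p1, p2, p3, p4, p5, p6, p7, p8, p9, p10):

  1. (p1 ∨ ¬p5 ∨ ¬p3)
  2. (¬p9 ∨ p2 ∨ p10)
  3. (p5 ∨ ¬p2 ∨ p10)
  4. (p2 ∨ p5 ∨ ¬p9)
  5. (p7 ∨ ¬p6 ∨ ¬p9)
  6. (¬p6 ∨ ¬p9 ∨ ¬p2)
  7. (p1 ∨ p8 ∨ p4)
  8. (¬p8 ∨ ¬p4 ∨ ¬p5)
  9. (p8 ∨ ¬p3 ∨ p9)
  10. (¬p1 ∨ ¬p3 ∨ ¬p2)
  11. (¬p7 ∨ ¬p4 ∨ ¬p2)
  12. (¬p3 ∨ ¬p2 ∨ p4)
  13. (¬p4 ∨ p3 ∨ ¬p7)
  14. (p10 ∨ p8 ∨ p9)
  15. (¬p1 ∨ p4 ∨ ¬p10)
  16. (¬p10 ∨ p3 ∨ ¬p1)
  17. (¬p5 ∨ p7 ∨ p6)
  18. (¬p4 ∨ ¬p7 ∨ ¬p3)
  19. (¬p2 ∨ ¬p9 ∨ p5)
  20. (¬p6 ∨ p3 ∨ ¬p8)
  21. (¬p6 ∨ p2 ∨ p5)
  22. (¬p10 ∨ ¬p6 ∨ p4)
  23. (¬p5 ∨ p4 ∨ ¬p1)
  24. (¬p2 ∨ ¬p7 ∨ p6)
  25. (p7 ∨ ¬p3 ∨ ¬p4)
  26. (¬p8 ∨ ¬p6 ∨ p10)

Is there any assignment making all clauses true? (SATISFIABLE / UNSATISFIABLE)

Set p1 = True and propagate.
Branch on p2: take p2 = False.
The remaining clauses are satisfied by p3 = True, p4 = False, p5 = False, p6 = False, p7 = True, p8 = True, p9 = False, p10 = False.
Every clause has at least one true literal under this assignment.
So p1 = 1, p2 = 0, p3 = 1, p4 = 0, p5 = 0, p6 = 0, p7 = 1, p8 = 1, p9 = 0, p10 = 0 is a satisfying assignment.

SATISFIABLE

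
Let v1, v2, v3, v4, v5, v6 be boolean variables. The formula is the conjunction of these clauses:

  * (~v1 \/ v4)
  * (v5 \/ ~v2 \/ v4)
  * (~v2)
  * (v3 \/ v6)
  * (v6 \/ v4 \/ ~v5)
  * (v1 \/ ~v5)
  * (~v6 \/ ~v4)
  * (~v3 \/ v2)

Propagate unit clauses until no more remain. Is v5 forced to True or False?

Unit clause (~v2) sets v2 = False.
From (v2 \/ ~v3) and v2 = False: v3 = False.
(v3 \/ v6): since v3 = False, the clause reduces to (v6). v6 = True.
(~v6 \/ ~v4): since v6 = True, the clause reduces to (~v4). v4 = False.
(~v1 \/ v4) with v4 = False leaves only ~v1, so v1 = False.
(v1 \/ ~v5): since v1 = False, the clause reduces to (~v5). v5 = False.

False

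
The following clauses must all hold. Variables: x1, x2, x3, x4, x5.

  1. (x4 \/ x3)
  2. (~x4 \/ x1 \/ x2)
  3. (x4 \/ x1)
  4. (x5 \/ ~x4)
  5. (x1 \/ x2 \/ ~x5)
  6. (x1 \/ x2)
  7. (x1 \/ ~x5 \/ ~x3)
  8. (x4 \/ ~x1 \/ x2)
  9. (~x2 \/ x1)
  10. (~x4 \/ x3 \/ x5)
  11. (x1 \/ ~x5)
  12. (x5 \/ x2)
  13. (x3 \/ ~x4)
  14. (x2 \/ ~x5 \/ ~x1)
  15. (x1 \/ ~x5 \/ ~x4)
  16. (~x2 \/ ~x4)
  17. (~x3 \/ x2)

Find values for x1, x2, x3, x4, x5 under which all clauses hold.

x1 = 1, x2 = 1, x3 = 1, x4 = 0, x5 = 1

Try x1 = True.
For the remaining variables, x2 = True, x3 = True, x4 = False, x5 = True works.
Every clause has at least one true literal under this assignment.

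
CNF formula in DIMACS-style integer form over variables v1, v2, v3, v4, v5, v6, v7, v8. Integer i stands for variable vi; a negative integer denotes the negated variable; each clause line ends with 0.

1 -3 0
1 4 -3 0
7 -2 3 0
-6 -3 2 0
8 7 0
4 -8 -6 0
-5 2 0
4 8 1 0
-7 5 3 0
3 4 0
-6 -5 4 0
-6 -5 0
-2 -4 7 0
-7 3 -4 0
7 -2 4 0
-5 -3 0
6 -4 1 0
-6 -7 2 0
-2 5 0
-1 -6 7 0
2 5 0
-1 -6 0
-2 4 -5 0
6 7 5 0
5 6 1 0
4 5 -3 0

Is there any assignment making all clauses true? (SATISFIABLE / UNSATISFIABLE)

UNSATISFIABLE

v4 = True:
  v5 = True:
    propagation gives v2=True, v6=False, v7=True, v3=True; an empty clause results — contradiction.
  v5 = False:
    propagation gives v2=False; an empty clause results — contradiction.
v4 = False:
  propagation gives v3=True, v1=True, v5=False; an empty clause results — contradiction.
Every branch closes, so no satisfying assignment exists.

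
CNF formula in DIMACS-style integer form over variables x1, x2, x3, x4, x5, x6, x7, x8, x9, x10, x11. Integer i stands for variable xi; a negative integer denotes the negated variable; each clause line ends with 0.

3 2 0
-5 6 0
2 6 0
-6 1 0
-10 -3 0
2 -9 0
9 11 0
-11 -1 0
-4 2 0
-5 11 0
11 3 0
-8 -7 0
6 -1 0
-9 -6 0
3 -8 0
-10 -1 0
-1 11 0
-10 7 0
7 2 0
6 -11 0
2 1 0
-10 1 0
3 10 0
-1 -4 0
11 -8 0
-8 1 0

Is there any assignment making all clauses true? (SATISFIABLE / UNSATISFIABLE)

SATISFIABLE

Pure literal: x2 appears only positively; assign x2 = True.
x4 occurs only negated in the remaining clauses — set x4 = False.
Branch on x1: take x1 = False.
  then x6 is forced to False.
  then x5 is forced to False.
  then x11 is forced to False.
  then x9 is forced to True.
  then x3 is forced to True.
  then x10 is forced to False.
  then x8 is forced to False.
x7 is now unconstrained; take x7 = True.
So x1=False, x2=True, x3=True, x4=False, x5=False, x6=False, x7=True, x8=False, x9=True, x10=False, x11=False is a satisfying assignment.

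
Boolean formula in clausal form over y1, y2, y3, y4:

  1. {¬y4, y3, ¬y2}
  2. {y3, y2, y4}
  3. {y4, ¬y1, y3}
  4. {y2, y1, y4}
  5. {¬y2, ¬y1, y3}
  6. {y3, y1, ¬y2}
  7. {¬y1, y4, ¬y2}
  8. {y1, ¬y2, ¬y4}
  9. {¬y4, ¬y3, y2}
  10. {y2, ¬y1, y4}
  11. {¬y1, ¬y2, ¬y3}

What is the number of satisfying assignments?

Satisfying assignments:
  y1=0 y2=0 y3=0 y4=1
  y1=0 y2=1 y3=1 y4=0
  y1=1 y2=0 y3=0 y4=1
That's 3 in total.

3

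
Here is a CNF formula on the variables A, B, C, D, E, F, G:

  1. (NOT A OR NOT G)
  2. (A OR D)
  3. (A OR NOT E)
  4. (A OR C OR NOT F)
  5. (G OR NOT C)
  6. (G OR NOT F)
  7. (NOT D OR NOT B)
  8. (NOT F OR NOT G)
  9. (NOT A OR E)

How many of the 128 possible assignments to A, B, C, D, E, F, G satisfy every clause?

6

The models are:
  A=0 B=0 C=0 D=1 E=0 F=0 G=0
  A=0 B=0 C=0 D=1 E=0 F=0 G=1
  A=0 B=0 C=1 D=1 E=0 F=0 G=1
  A=1 B=0 C=0 D=0 E=1 F=0 G=0
  A=1 B=0 C=0 D=1 E=1 F=0 G=0
  A=1 B=1 C=0 D=0 E=1 F=0 G=0
Count: 6.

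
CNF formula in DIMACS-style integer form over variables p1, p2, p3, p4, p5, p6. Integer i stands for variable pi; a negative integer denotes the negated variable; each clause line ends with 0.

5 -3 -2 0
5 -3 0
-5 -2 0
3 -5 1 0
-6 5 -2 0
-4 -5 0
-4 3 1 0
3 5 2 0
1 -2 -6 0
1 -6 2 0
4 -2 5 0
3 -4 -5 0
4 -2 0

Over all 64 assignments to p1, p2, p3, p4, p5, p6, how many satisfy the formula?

6

The models are:
  p1=0 p2=0 p3=1 p4=0 p5=1 p6=0
  p1=1 p2=0 p3=0 p4=0 p5=1 p6=0
  p1=1 p2=0 p3=0 p4=0 p5=1 p6=1
  p1=1 p2=0 p3=1 p4=0 p5=1 p6=0
  p1=1 p2=0 p3=1 p4=0 p5=1 p6=1
  p1=1 p2=1 p3=0 p4=1 p5=0 p6=0
Count: 6.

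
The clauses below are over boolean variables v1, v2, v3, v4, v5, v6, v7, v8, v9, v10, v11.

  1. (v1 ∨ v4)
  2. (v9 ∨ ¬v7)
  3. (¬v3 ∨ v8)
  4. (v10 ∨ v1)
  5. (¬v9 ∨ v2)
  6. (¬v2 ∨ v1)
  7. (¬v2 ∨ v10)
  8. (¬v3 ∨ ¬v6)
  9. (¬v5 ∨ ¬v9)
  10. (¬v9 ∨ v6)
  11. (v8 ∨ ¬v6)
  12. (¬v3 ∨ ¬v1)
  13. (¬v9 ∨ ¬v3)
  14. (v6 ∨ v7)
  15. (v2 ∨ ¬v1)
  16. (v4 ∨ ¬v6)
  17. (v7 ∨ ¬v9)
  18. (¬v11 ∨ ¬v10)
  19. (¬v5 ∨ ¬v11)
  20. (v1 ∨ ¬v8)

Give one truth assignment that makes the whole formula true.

v1=T, v2=T, v3=F, v4=T, v5=T, v6=T, v7=F, v8=T, v9=F, v10=T, v11=F

Check each clause:
  1. (v1 ∨ v4) — v1 is true.
  2. (¬v7 ∨ v9) — ¬v7 is true.
  3. (¬v3 ∨ v8) — v8 is true.
  4. (v1 ∨ v10) — v1 is true.
  5. (v2 ∨ ¬v9) — v2 is true.
  6. (v1 ∨ ¬v2) — v1 is true.
  7. (¬v2 ∨ v10) — v10 is true.
  8. (¬v3 ∨ ¬v6) — ¬v3 is true.
  9. (¬v9 ∨ ¬v5) — ¬v9 is true.
  10. (¬v9 ∨ v6) — v6 is true.
  11. (v8 ∨ ¬v6) — v8 is true.
  12. (¬v3 ∨ ¬v1) — ¬v3 is true.
  13. (¬v9 ∨ ¬v3) — ¬v3 is true.
  14. (v6 ∨ v7) — v6 is true.
  15. (¬v1 ∨ v2) — v2 is true.
  16. (¬v6 ∨ v4) — v4 is true.
  17. (¬v9 ∨ v7) — ¬v9 is true.
  18. (¬v10 ∨ ¬v11) — ¬v11 is true.
  19. (¬v11 ∨ ¬v5) — ¬v11 is true.
  20. (v1 ∨ ¬v8) — v1 is true.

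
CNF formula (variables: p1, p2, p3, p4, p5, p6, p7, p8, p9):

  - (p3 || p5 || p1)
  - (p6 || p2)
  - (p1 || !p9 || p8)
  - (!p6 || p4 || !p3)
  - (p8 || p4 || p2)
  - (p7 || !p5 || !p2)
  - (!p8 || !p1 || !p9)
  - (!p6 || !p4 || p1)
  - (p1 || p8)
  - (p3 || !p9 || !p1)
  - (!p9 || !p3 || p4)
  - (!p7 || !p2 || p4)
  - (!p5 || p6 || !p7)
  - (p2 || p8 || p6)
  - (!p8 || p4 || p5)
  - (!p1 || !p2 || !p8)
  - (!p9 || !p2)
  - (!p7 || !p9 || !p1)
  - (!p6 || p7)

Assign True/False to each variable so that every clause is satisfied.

Pure literal: p9 appears only negated; assign p9 = False.
Try p1 = False.
  then p8 is forced to True.
Branch on p2: take p2 = True.
Try p3 = True.
The remaining clauses are satisfied by p4 = True, p5 = False, p6 = False, p7 = False.

p1=F  p2=T  p3=T  p4=T  p5=F  p6=F  p7=F  p8=T  p9=F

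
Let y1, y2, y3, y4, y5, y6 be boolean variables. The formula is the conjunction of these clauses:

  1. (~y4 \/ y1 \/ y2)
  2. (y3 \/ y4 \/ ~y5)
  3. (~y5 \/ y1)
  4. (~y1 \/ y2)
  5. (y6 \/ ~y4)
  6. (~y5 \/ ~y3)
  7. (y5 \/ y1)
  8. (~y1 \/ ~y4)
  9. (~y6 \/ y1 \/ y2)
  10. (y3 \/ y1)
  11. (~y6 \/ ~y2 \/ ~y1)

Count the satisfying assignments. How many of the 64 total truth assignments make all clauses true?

Satisfying assignments:
  y1=1 y2=1 y3=0 y4=0 y5=0 y6=0
  y1=1 y2=1 y3=1 y4=0 y5=0 y6=0
Count: 2.

2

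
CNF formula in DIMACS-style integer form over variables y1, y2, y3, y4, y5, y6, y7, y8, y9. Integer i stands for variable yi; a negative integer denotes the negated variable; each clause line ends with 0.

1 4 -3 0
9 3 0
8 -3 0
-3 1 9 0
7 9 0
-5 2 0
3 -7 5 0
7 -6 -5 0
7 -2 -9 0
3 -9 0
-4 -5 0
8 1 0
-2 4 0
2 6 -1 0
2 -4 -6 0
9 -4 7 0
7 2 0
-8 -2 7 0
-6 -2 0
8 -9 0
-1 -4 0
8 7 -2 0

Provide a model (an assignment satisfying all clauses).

Branch on y1: take y1 = False.
  then y8 is forced to True.
Branch on y2: take y2 = True.
  then y4 is forced to True.
  then y5 is forced to False.
  then y7 is forced to True.
  then y3 is forced to True.
  then y9 is forced to True.
  then y6 is forced to False.
Every clause has at least one true literal under this assignment.
Check each clause:
  1. (y4 \/ ~y3 \/ y1) — y4 is true.
  2. (y9 \/ y3) — y9 is true.
  3. (~y3 \/ y8) — y8 is true.
  4. (~y3 \/ y1 \/ y9) — y9 is true.
  5. (y7 \/ y9) — y9 is true.
  6. (~y5 \/ y2) — y2 is true.
  7. (y5 \/ y3 \/ ~y7) — y3 is true.
  8. (~y6 \/ y7 \/ ~y5) — ~y6 is true.
  9. (~y9 \/ y7 \/ ~y2) — y7 is true.
  10. (y3 \/ ~y9) — y3 is true.
  11. (~y5 \/ ~y4) — ~y5 is true.
  12. (y1 \/ y8) — y8 is true.
  13. (y4 \/ ~y2) — y4 is true.
  14. (y6 \/ ~y1 \/ y2) — y2 is true.
  15. (~y6 \/ y2 \/ ~y4) — y2 is true.
  16. (y7 \/ y9 \/ ~y4) — y9 is true.
  17. (y7 \/ y2) — y2 is true.
  18. (~y2 \/ ~y8 \/ y7) — y7 is true.
  19. (~y2 \/ ~y6) — ~y6 is true.
  20. (y8 \/ ~y9) — y8 is true.
  21. (~y4 \/ ~y1) — ~y1 is true.
  22. (~y2 \/ y8 \/ y7) — y8 is true.

y1=F, y2=T, y3=T, y4=T, y5=F, y6=F, y7=T, y8=T, y9=T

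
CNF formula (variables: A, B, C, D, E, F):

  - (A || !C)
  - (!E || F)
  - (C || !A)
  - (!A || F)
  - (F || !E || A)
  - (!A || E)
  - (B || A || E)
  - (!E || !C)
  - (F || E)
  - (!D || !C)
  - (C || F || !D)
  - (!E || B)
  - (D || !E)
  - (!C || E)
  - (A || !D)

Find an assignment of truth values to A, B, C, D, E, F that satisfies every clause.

A=0, B=1, C=0, D=0, E=0, F=1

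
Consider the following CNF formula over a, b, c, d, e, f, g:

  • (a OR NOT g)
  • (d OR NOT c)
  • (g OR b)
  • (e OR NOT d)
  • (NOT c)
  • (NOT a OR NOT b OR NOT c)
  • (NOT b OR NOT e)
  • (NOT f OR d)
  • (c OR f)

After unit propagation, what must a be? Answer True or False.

True

(NOT c) stands alone — c = False.
(f OR c) with c = False leaves only f, so f = True.
In (NOT f OR d), NOT f is now false; d must hold, so d = True.
(e OR NOT d): since d = True, the clause reduces to (e). e = True.
From (NOT b OR NOT e) and e = True: b = False.
(g OR b) with b = False leaves only g, so g = True.
From (NOT g OR a) and g = True: a = True.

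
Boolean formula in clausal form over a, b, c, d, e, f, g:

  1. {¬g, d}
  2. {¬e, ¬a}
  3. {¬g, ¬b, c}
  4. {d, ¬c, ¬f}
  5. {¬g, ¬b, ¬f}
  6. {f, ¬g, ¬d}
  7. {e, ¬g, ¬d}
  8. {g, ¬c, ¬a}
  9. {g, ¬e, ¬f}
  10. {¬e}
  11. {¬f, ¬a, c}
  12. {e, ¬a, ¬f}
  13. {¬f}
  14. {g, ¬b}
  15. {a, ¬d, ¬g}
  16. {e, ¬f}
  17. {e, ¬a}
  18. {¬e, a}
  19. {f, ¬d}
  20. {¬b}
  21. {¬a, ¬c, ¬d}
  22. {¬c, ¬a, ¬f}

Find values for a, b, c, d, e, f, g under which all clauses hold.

a=F, b=F, c=T, d=F, e=F, f=F, g=F

The clause (¬e) is unit: e must be False.
(¬f) is a unit clause, so f = False.
The clause (¬a) is unit: a must be False.
Unit propagation: (¬d) forces d = False.
Unit propagation: (¬g) forces g = False.
The clause (¬b) is unit: b must be False.
c is now unconstrained; take c = True.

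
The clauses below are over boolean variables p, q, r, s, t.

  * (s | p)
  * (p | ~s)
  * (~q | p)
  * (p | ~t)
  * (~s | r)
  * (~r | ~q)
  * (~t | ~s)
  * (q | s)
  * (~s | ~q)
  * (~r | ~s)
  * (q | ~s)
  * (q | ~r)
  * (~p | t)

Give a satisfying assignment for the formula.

p=True, q=True, r=False, s=False, t=True

Check each clause:
  1. (p | s) — p is true.
  2. (~s | p) — p is true.
  3. (p | ~q) — p is true.
  4. (~t | p) — p is true.
  5. (~s | r) — ~s is true.
  6. (~r | ~q) — ~r is true.
  7. (~t | ~s) — ~s is true.
  8. (q | s) — q is true.
  9. (~s | ~q) — ~s is true.
  10. (~r | ~s) — ~s is true.
  11. (q | ~s) — q is true.
  12. (q | ~r) — q is true.
  13. (~p | t) — t is true.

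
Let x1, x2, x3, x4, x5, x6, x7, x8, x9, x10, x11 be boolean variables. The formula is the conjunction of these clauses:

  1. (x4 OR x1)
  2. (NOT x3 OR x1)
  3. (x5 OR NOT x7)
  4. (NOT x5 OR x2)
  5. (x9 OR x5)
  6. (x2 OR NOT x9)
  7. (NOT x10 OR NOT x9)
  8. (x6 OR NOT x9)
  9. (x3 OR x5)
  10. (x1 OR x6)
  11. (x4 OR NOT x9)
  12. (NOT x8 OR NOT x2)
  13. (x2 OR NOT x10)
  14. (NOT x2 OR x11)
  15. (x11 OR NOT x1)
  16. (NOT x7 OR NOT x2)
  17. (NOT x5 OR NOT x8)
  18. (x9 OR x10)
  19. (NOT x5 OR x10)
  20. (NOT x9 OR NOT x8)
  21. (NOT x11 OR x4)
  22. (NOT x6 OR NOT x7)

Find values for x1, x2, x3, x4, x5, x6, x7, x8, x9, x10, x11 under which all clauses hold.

x1=T, x2=T, x3=F, x4=T, x5=T, x6=F, x7=F, x8=F, x9=F, x10=T, x11=T

Check each clause:
  1. (x1 OR x4) — x1 is true.
  2. (NOT x3 OR x1) — x1 is true.
  3. (NOT x7 OR x5) — NOT x7 is true.
  4. (x2 OR NOT x5) — x2 is true.
  5. (x9 OR x5) — x5 is true.
  6. (x2 OR NOT x9) — x2 is true.
  7. (NOT x10 OR NOT x9) — NOT x9 is true.
  8. (NOT x9 OR x6) — NOT x9 is true.
  9. (x3 OR x5) — x5 is true.
  10. (x1 OR x6) — x1 is true.
  11. (NOT x9 OR x4) — x4 is true.
  12. (NOT x2 OR NOT x8) — NOT x8 is true.
  13. (NOT x10 OR x2) — x2 is true.
  14. (x11 OR NOT x2) — x11 is true.
  15. (x11 OR NOT x1) — x11 is true.
  16. (NOT x2 OR NOT x7) — NOT x7 is true.
  17. (NOT x8 OR NOT x5) — NOT x8 is true.
  18. (x9 OR x10) — x10 is true.
  19. (NOT x5 OR x10) — x10 is true.
  20. (NOT x9 OR NOT x8) — NOT x8 is true.
  21. (x4 OR NOT x11) — x4 is true.
  22. (NOT x6 OR NOT x7) — NOT x7 is true.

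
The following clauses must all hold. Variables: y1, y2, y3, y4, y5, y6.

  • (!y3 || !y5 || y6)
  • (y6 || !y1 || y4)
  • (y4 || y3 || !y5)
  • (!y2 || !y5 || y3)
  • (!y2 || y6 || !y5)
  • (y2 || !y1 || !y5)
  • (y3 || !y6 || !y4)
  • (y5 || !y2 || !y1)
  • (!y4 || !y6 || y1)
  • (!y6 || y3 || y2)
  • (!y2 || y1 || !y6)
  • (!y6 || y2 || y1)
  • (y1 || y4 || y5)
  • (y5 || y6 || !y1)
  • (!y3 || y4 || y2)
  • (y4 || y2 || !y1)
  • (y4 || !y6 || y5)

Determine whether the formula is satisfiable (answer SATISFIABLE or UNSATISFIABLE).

Branch on y1: take y1 = True.
The remaining clauses are satisfied by y2 = True, y3 = True, y4 = True, y5 = True, y6 = True.
So y1=1, y2=1, y3=1, y4=1, y5=1, y6=1 is a satisfying assignment.

SATISFIABLE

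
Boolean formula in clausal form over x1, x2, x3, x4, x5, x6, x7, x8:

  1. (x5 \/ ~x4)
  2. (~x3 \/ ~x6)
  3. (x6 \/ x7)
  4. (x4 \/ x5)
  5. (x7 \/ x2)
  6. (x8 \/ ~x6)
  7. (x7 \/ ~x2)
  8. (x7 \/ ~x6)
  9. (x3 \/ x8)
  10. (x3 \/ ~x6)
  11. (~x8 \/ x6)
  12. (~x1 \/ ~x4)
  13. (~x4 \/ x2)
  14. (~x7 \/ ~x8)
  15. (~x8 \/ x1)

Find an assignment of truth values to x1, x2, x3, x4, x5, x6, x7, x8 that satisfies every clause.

x5 occurs only positively in the remaining clauses — set x5 = True.
Set x1 = False and propagate.
  then x8 is forced to False.
  then x6 is forced to False.
  then x7 is forced to True.
  then x3 is forced to True.
For the remaining variables, x2 = True, x4 = False works.
Every clause has at least one true literal under this assignment.

x1=F, x2=T, x3=T, x4=F, x5=T, x6=F, x7=T, x8=F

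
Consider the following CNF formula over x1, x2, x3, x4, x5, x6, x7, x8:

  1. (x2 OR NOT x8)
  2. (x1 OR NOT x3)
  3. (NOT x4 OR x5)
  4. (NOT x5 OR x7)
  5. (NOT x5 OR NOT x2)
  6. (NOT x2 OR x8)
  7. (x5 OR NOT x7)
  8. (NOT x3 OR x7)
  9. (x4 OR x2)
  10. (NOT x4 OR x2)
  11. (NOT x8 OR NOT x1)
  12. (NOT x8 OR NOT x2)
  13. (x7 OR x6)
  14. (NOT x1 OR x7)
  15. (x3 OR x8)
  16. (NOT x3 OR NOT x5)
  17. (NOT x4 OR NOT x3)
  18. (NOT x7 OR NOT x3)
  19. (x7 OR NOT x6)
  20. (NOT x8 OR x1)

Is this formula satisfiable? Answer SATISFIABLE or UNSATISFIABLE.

x7 = True:
  propagation gives x5=True, x2=False, x8=False, x4=True; an empty clause results — contradiction.
x7 = False:
  propagation gives x5=False, x4=False, x3=False, x2=True; an empty clause results — contradiction.
Every branch closes, so no satisfying assignment exists.

UNSATISFIABLE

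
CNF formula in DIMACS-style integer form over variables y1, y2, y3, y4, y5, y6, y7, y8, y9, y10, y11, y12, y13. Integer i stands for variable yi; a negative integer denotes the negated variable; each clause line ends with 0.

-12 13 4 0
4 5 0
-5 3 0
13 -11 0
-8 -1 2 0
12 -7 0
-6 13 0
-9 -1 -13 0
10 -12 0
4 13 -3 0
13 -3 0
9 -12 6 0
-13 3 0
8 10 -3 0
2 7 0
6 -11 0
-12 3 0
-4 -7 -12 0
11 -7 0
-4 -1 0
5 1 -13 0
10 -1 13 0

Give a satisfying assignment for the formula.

y1=F, y2=T, y3=T, y4=F, y5=T, y6=T, y7=F, y8=T, y9=T, y10=F, y11=T, y12=F, y13=T

Check each clause:
  1. (y13 ∨ y4 ∨ ¬y12) — ¬y12 is true.
  2. (y5 ∨ y4) — y5 is true.
  3. (y3 ∨ ¬y5) — y3 is true.
  4. (¬y11 ∨ y13) — y13 is true.
  5. (y2 ∨ ¬y8 ∨ ¬y1) — y2 is true.
  6. (y12 ∨ ¬y7) — ¬y7 is true.
  7. (¬y6 ∨ y13) — y13 is true.
  8. (¬y9 ∨ ¬y13 ∨ ¬y1) — ¬y1 is true.
  9. (y10 ∨ ¬y12) — ¬y12 is true.
  10. (¬y3 ∨ y4 ∨ y13) — y13 is true.
  11. (¬y3 ∨ y13) — y13 is true.
  12. (y9 ∨ y6 ∨ ¬y12) — y9 is true.
  13. (y3 ∨ ¬y13) — y3 is true.
  14. (y10 ∨ ¬y3 ∨ y8) — y8 is true.
  15. (y7 ∨ y2) — y2 is true.
  16. (y6 ∨ ¬y11) — y6 is true.
  17. (¬y12 ∨ y3) — y3 is true.
  18. (¬y4 ∨ ¬y7 ∨ ¬y12) — ¬y7 is true.
  19. (y11 ∨ ¬y7) — ¬y7 is true.
  20. (¬y4 ∨ ¬y1) — ¬y4 is true.
  21. (y5 ∨ ¬y13 ∨ y1) — y5 is true.
  22. (y13 ∨ ¬y1 ∨ y10) — y13 is true.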